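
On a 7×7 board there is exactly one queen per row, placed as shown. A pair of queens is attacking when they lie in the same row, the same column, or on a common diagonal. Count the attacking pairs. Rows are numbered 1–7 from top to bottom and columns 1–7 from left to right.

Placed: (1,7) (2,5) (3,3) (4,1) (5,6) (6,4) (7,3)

Same column: (3,3)–(7,3) (column 3).
Same diagonal: (6,4)–(7,3) (|6−7| = |4−3| = 1).
Total attacking pairs: 2.

2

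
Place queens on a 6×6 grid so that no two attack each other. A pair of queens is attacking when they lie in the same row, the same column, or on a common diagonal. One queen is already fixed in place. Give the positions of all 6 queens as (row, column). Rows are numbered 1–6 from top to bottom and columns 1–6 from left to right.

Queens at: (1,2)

Row 2: attacked by (1,2)→{1,2,3}. Safe: 4, 5, 6. Place at column 4.
Row 3: attacked by (1,2)→{2,4}; (2,4)→{3,4,5}. Safe: 1, 6. Place at column 6.
Row 4: attacked by (1,2)→{2,5}; (2,4)→{2,4,6}; (3,6)→{5,6}. Safe: 1, 3. Place at column 1.
Row 5: attacked by (1,2)→{2,6}; (2,4)→{1,4}; (3,6)→{4,6}; (4,1)→{1,2}. Safe: 3, 5. Place at column 3.
Row 6: attacked by (1,2)→{2}; (2,4)→{4}; (3,6)→{3,6}; (4,1)→{1,3}; (5,3)→{2,3,4}. Safe: 5. Place at column 5.
Columns [2, 4, 6, 1, 3, 5], r−c [-1, -2, -3, 3, 2, 1], r+c [3, 6, 9, 5, 8, 11] are all distinct, so no two queens attack.

(1,2) (2,4) (3,6) (4,1) (5,3) (6,5)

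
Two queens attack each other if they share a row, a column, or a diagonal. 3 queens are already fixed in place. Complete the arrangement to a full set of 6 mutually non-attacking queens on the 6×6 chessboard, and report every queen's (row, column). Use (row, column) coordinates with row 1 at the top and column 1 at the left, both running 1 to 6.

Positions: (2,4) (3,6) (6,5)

(1,2) (2,4) (3,6) (4,1) (5,3) (6,5)

Row 1: attacked by (2,4)→{3,4,5}; (3,6)→{4,6}; (6,5)→{5}. Safe: 1, 2. Place at column 2.
Row 4: attacked by (1,2)→{2,5}; (2,4)→{2,4,6}; (3,6)→{5,6}; (6,5)→{3,5}. Safe: 1. Place at column 1.
Row 5: attacked by (1,2)→{2,6}; (2,4)→{1,4}; (3,6)→{4,6}; (4,1)→{1,2}; (6,5)→{4,5,6}. Safe: 3. Place at column 3.
Columns [2, 4, 6, 1, 3, 5], r−c [-1, -2, -3, 3, 2, 1], r+c [3, 6, 9, 5, 8, 11] are all distinct, so no two queens attack.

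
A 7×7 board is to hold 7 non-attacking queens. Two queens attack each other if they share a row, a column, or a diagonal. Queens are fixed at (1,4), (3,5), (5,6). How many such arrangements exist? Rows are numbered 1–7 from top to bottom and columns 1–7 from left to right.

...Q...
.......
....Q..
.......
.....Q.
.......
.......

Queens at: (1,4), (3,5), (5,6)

Branch on row 2: col 1 → 1; col 2 → 0; col 7 → 1.
Sum: 1 + 0 + 1 = 2.

2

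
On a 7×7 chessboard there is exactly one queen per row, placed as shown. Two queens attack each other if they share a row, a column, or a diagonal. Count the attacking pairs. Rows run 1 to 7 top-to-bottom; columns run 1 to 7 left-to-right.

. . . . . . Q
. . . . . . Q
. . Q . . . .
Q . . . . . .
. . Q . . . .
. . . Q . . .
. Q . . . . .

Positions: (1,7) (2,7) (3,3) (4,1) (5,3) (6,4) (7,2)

5

Same column: (1,7)–(2,7) (column 7); (3,3)–(5,3) (column 3).
Same diagonal: (1,7)–(5,3) (|1−5| = |7−3| = 4); (2,7)–(7,2) (|2−7| = |7−2| = 5); (5,3)–(6,4) (|5−6| = |3−4| = 1).
Total attacking pairs: 5.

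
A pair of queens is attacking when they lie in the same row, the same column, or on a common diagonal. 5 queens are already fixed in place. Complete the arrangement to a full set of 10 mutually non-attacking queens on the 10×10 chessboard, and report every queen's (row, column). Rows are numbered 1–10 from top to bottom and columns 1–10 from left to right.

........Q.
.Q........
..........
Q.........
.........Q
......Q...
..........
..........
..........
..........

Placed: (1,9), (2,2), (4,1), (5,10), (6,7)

(1,9) (2,2) (3,6) (4,1) (5,10) (6,7) (7,5) (8,3) (9,8) (10,4)

Row 3: attacked by (1,9)→{7,9}; (2,2)→{1,2,3}; (4,1)→{1,2}; (5,10)→{8,10}; (6,7)→{4,7,10}. Safe: 5, 6. Place at column 6.
Row 7: attacked by (1,9)→{3,9}; (2,2)→{2,7}; (3,6)→{2,6,10}; (4,1)→{1,4}; (5,10)→{8,10}; (6,7)→{6,7,8}. Safe: 5. Place at column 5.
Row 8: attacked by (1,9)→{2,9}; (2,2)→{2,8}; (3,6)→{1,6}; (4,1)→{1,5}; (5,10)→{7,10}; (6,7)→{5,7,9}; (7,5)→{4,5,6}. Safe: 3. Place at column 3.
Row 9: attacked by (1,9)→{1,9}; (2,2)→{2,9}; (3,6)→{6}; (4,1)→{1,6}; (5,10)→{6,10}; (6,7)→{4,7,10}; (7,5)→{3,5,7}; (8,3)→{2,3,4}. Safe: 8. Place at column 8.
Row 10: attacked by (1,9)→{9}; (2,2)→{2,10}; (3,6)→{6}; (4,1)→{1,7}; (5,10)→{5,10}; (6,7)→{3,7}; (7,5)→{2,5,8}; (8,3)→{1,3,5}; (9,8)→{7,8,9}. Safe: 4. Place at column 4.
Columns [9, 2, 6, 1, 10, 7, 5, 3, 8, 4], r−c [-8, 0, -3, 3, -5, -1, 2, 5, 1, 6], r+c [10, 4, 9, 5, 15, 13, 12, 11, 17, 14] are all distinct, so no two queens attack.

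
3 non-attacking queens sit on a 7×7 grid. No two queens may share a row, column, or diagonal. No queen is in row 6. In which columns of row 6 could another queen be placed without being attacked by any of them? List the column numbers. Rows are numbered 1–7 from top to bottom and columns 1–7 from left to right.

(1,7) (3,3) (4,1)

(1,7) attacks row 6 at column 7 and diagonals 2.
(3,3) attacks row 6 at column 3 and diagonals 6.
(4,1) attacks row 6 at column 1 and diagonals 3.
Attacked columns: {1, 2, 3, 6, 7}. Safe: {4, 5}.

columns 4, 5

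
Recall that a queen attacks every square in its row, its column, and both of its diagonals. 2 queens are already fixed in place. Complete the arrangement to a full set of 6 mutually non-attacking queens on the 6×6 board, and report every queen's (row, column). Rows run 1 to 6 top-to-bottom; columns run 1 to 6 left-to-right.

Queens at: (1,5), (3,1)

(1,5) (2,3) (3,1) (4,6) (5,4) (6,2)

Row 2: attacked by (1,5)→{4,5,6}; (3,1)→{1,2}. Safe: 3. Place at column 3.
Row 4: attacked by (1,5)→{2,5}; (2,3)→{1,3,5}; (3,1)→{1,2}. Safe: 4, 6. Place at column 6.
Row 5: attacked by (1,5)→{1,5}; (2,3)→{3,6}; (3,1)→{1,3}; (4,6)→{5,6}. Safe: 2, 4. Place at column 4.
Row 6: attacked by (1,5)→{5}; (2,3)→{3}; (3,1)→{1,4}; (4,6)→{4,6}; (5,4)→{3,4,5}. Safe: 2. Place at column 2.
Columns [5, 3, 1, 6, 4, 2], r−c [-4, -1, 2, -2, 1, 4], r+c [6, 5, 4, 10, 9, 8] are all distinct, so no two queens attack.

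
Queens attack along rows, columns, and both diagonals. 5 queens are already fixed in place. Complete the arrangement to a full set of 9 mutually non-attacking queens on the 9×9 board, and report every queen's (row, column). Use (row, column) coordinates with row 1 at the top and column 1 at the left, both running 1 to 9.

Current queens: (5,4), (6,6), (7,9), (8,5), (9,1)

(1,7) (2,3) (3,8) (4,2) (5,4) (6,6) (7,9) (8,5) (9,1)

Row 1: attacked by (5,4)→{4,8}; (6,6)→{1,6}; (7,9)→{3,9}; (8,5)→{5}; (9,1)→{1,9}. Safe: 2, 7. Place at column 7.
Row 2: attacked by (1,7)→{6,7,8}; (5,4)→{1,4,7}; (6,6)→{2,6}; (7,9)→{4,9}; (8,5)→{5}; (9,1)→{1,8}. Safe: 3. Place at column 3.
Row 3: attacked by (1,7)→{5,7,9}; (2,3)→{2,3,4}; (5,4)→{2,4,6}; (6,6)→{3,6,9}; (7,9)→{5,9}; (8,5)→{5}; (9,1)→{1,7}. Safe: 8. Place at column 8.
Row 4: attacked by (1,7)→{4,7}; (2,3)→{1,3,5}; (3,8)→{7,8,9}; (5,4)→{3,4,5}; (6,6)→{4,6,8}; (7,9)→{6,9}; (8,5)→{1,5,9}; (9,1)→{1,6}. Safe: 2. Place at column 2.
Columns [7, 3, 8, 2, 4, 6, 9, 5, 1], r−c [-6, -1, -5, 2, 1, 0, -2, 3, 8], r+c [8, 5, 11, 6, 9, 12, 16, 13, 10] are all distinct, so no two queens attack.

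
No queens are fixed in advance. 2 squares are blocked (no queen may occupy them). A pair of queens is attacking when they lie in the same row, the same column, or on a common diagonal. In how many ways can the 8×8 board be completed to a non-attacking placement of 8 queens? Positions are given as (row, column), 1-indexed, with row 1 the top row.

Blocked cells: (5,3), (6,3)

76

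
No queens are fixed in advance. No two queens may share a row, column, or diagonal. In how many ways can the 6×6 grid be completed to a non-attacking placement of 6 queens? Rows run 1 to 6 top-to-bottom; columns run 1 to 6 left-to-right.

4

Branch on row 1: col 1 → 0; col 2 → 1; col 3 → 1; col 4 → 1; col 5 → 1; col 6 → 0.
Sum: 0 + 1 + 1 + 1 + 1 + 0 = 4.
(This is the classic 6-queens count.)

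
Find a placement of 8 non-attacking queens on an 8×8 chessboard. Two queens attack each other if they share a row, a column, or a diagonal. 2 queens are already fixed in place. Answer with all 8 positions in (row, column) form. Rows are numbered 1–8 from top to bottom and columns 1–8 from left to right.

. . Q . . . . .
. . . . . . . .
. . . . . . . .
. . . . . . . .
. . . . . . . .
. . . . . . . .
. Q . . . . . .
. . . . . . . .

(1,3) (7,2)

Row 2: attacked by (1,3)→{2,3,4}; (7,2)→{2,7}. Safe: 1, 5, 6, 8. Place at column 8.
Row 3: attacked by (1,3)→{1,3,5}; (2,8)→{7,8}; (7,2)→{2,6}. Safe: 4. Place at column 4.
Row 4: attacked by (1,3)→{3,6}; (2,8)→{6,8}; (3,4)→{3,4,5}; (7,2)→{2,5}. Safe: 1, 7. Place at column 7.
Row 5: attacked by (1,3)→{3,7}; (2,8)→{5,8}; (3,4)→{2,4,6}; (4,7)→{6,7,8}; (7,2)→{2,4}. Safe: 1. Place at column 1.
Row 6: attacked by (1,3)→{3,8}; (2,8)→{4,8}; (3,4)→{1,4,7}; (4,7)→{5,7}; (5,1)→{1,2}; (7,2)→{1,2,3}. Safe: 6. Place at column 6.
Row 8: attacked by (1,3)→{3}; (2,8)→{2,8}; (3,4)→{4}; (4,7)→{3,7}; (5,1)→{1,4}; (6,6)→{4,6,8}; (7,2)→{1,2,3}. Safe: 5. Place at column 5.
Columns [3, 8, 4, 7, 1, 6, 2, 5], r−c [-2, -6, -1, -3, 4, 0, 5, 3], r+c [4, 10, 7, 11, 6, 12, 9, 13] are all distinct, so no two queens attack.

(1,3) (2,8) (3,4) (4,7) (5,1) (6,6) (7,2) (8,5)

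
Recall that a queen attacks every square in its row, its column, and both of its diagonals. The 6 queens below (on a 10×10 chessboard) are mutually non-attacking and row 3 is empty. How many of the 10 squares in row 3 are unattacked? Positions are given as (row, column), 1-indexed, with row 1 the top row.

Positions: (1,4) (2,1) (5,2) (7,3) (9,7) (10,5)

3

(1,4) attacks row 3 at column 4 and diagonals 2, 6.
(2,1) attacks row 3 at column 1 and diagonals 2.
(5,2) attacks row 3 at column 2 and diagonals 4.
(7,3) attacks row 3 at column 3 and diagonals 7.
(9,7) attacks row 3 at column 7 and diagonals 1.
(10,5) attacks row 3 at column 5.
Attacked columns: {1, 2, 3, 4, 5, 6, 7}. Safe: {8, 9, 10}.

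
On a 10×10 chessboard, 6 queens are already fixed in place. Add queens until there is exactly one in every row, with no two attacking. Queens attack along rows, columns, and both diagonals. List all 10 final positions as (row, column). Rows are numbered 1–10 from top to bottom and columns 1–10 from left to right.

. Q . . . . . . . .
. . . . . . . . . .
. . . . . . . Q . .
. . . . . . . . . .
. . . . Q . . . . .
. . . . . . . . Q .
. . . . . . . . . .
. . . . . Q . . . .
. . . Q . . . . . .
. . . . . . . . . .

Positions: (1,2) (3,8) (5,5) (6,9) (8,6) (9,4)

Row 2: attacked by (1,2)→{1,2,3}; (3,8)→{7,8,9}; (5,5)→{2,5,8}; (6,9)→{5,9}; (8,6)→{6}; (9,4)→{4}. Safe: 10. Place at column 10.
Row 4: attacked by (1,2)→{2,5}; (2,10)→{8,10}; (3,8)→{7,8,9}; (5,5)→{4,5,6}; (6,9)→{7,9}; (8,6)→{2,6,10}; (9,4)→{4,9}. Safe: 1, 3. Place at column 3.
Row 7: attacked by (1,2)→{2,8}; (2,10)→{5,10}; (3,8)→{4,8}; (4,3)→{3,6}; (5,5)→{3,5,7}; (6,9)→{8,9,10}; (8,6)→{5,6,7}; (9,4)→{2,4,6}. Safe: 1. Place at column 1.
Row 10: attacked by (1,2)→{2}; (2,10)→{2,10}; (3,8)→{1,8}; (4,3)→{3,9}; (5,5)→{5,10}; (6,9)→{5,9}; (7,1)→{1,4}; (8,6)→{4,6,8}; (9,4)→{3,4,5}. Safe: 7. Place at column 7.
Columns [2, 10, 8, 3, 5, 9, 1, 6, 4, 7], r−c [-1, -8, -5, 1, 0, -3, 6, 2, 5, 3], r+c [3, 12, 11, 7, 10, 15, 8, 14, 13, 17] are all distinct, so no two queens attack.

(1,2) (2,10) (3,8) (4,3) (5,5) (6,9) (7,1) (8,6) (9,4) (10,7)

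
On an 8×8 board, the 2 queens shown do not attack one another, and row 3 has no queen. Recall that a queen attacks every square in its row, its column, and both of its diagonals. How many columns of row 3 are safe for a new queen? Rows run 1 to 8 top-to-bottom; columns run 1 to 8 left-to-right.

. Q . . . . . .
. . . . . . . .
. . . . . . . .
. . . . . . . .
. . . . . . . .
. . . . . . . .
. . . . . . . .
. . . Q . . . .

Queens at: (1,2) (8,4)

(1,2) attacks row 3 at column 2 and diagonals 4.
(8,4) attacks row 3 at column 4.
Attacked columns: {2, 4}. Safe: {1, 3, 5, 6, 7, 8}.

6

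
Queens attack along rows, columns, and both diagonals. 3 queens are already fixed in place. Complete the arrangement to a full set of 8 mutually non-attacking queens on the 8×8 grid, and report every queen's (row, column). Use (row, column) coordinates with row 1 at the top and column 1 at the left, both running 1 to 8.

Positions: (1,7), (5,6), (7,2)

Row 2: attacked by (1,7)→{6,7,8}; (5,6)→{3,6}; (7,2)→{2,7}. Safe: 1, 4, 5. Place at column 1.
Row 3: attacked by (1,7)→{5,7}; (2,1)→{1,2}; (5,6)→{4,6,8}; (7,2)→{2,6}. Safe: 3. Place at column 3.
Row 4: attacked by (1,7)→{4,7}; (2,1)→{1,3}; (3,3)→{2,3,4}; (5,6)→{5,6,7}; (7,2)→{2,5}. Safe: 8. Place at column 8.
Row 6: attacked by (1,7)→{2,7}; (2,1)→{1,5}; (3,3)→{3,6}; (4,8)→{6,8}; (5,6)→{5,6,7}; (7,2)→{1,2,3}. Safe: 4. Place at column 4.
Row 8: attacked by (1,7)→{7}; (2,1)→{1,7}; (3,3)→{3,8}; (4,8)→{4,8}; (5,6)→{3,6}; (6,4)→{2,4,6}; (7,2)→{1,2,3}. Safe: 5. Place at column 5.
Columns [7, 1, 3, 8, 6, 4, 2, 5], r−c [-6, 1, 0, -4, -1, 2, 5, 3], r+c [8, 3, 6, 12, 11, 10, 9, 13] are all distinct, so no two queens attack.

(1,7) (2,1) (3,3) (4,8) (5,6) (6,4) (7,2) (8,5)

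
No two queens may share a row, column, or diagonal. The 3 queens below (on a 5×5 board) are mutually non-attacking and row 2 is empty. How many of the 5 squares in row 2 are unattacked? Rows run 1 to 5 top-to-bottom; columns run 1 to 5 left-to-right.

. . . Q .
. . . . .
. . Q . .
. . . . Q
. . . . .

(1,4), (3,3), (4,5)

(1,4) attacks row 2 at column 4 and diagonals 3, 5.
(3,3) attacks row 2 at column 3 and diagonals 2, 4.
(4,5) attacks row 2 at column 5 and diagonals 3.
Attacked columns: {2, 3, 4, 5}. Safe: {1}.

1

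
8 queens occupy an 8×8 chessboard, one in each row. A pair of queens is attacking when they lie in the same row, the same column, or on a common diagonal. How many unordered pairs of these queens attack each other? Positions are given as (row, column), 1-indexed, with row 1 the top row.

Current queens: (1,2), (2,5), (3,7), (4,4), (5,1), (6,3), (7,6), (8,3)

1

Same column: (6,3)–(8,3) (column 3).
Total attacking pairs: 1.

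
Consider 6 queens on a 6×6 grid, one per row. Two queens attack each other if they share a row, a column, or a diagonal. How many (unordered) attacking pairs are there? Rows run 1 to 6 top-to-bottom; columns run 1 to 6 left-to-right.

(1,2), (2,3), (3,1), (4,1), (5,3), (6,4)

7

Same column: (2,3)–(5,3) (column 3); (3,1)–(4,1) (column 1).
Same diagonal: (1,2)–(2,3) (|1−2| = |2−3| = 1); (2,3)–(4,1) (|2−4| = |3−1| = 2); (3,1)–(5,3) (|3−5| = |1−3| = 2); (3,1)–(6,4) (|3−6| = |1−4| = 3); (5,3)–(6,4) (|5−6| = |3−4| = 1).
Total attacking pairs: 7.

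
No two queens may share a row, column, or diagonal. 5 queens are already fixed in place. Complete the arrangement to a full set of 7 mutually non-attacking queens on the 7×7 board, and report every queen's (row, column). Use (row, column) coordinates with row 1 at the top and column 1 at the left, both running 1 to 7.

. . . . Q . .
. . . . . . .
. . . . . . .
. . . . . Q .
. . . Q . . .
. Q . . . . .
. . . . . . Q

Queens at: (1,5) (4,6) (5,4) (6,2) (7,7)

Row 2: attacked by (1,5)→{4,5,6}; (4,6)→{4,6}; (5,4)→{1,4,7}; (6,2)→{2,6}; (7,7)→{2,7}. Safe: 3. Place at column 3.
Row 3: attacked by (1,5)→{3,5,7}; (2,3)→{2,3,4}; (4,6)→{5,6,7}; (5,4)→{2,4,6}; (6,2)→{2,5}; (7,7)→{3,7}. Safe: 1. Place at column 1.
Columns [5, 3, 1, 6, 4, 2, 7], r−c [-4, -1, 2, -2, 1, 4, 0], r+c [6, 5, 4, 10, 9, 8, 14] are all distinct, so no two queens attack.

(1,5) (2,3) (3,1) (4,6) (5,4) (6,2) (7,7)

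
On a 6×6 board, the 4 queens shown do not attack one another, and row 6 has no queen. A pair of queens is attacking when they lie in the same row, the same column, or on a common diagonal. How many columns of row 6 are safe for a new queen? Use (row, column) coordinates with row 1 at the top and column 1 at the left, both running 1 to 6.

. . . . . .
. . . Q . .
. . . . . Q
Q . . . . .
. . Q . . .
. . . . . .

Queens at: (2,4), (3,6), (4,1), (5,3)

(2,4) attacks row 6 at column 4.
(3,6) attacks row 6 at column 6 and diagonals 3.
(4,1) attacks row 6 at column 1 and diagonals 3.
(5,3) attacks row 6 at column 3 and diagonals 2, 4.
Attacked columns: {1, 2, 3, 4, 6}. Safe: {5}.

1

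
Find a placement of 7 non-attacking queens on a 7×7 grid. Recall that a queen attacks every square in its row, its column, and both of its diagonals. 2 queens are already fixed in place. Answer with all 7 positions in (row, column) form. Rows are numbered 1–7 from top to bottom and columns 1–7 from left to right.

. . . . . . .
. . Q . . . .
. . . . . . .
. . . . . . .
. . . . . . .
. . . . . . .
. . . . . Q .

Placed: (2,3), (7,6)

Row 1: attacked by (2,3)→{2,3,4}; (7,6)→{6}. Safe: 1, 5, 7. Place at column 1.
Row 3: attacked by (1,1)→{1,3}; (2,3)→{2,3,4}; (7,6)→{2,6}. Safe: 5, 7. Place at column 5.
Row 4: attacked by (1,1)→{1,4}; (2,3)→{1,3,5}; (3,5)→{4,5,6}; (7,6)→{3,6}. Safe: 2, 7. Place at column 7.
Row 5: attacked by (1,1)→{1,5}; (2,3)→{3,6}; (3,5)→{3,5,7}; (4,7)→{6,7}; (7,6)→{4,6}. Safe: 2. Place at column 2.
Row 6: attacked by (1,1)→{1,6}; (2,3)→{3,7}; (3,5)→{2,5}; (4,7)→{5,7}; (5,2)→{1,2,3}; (7,6)→{5,6,7}. Safe: 4. Place at column 4.
Columns [1, 3, 5, 7, 2, 4, 6], r−c [0, -1, -2, -3, 3, 2, 1], r+c [2, 5, 8, 11, 7, 10, 13] are all distinct, so no two queens attack.

(1,1) (2,3) (3,5) (4,7) (5,2) (6,4) (7,6)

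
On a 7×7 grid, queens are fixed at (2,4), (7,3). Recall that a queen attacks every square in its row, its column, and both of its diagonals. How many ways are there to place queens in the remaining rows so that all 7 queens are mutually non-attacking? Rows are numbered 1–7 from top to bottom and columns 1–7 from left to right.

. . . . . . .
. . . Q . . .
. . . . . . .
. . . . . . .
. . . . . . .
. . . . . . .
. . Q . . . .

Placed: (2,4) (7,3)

Branch on row 1: col 1 → 0; col 2 → 0; col 6 → 0; col 7 → 1.
Sum: 0 + 0 + 0 + 1 = 1.

1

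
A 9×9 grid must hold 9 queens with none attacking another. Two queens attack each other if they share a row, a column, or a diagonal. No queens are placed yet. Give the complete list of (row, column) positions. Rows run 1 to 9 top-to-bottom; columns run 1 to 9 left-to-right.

(1,1) (2,4) (3,6) (4,3) (5,9) (6,2) (7,8) (8,5) (9,7)

Row 1: Safe: 1, 2, 3, 4, 5, 6, 7, 8, 9. Place at column 1.
Row 2: attacked by (1,1)→{1,2}. Safe: 3, 4, 5, 6, 7, 8, 9. Place at column 4.
Row 3: attacked by (1,1)→{1,3}; (2,4)→{3,4,5}. Safe: 2, 6, 7, 8, 9. Place at column 6.
Row 4: attacked by (1,1)→{1,4}; (2,4)→{2,4,6}; (3,6)→{5,6,7}. Safe: 3, 8, 9. Place at column 3.
Row 5: attacked by (1,1)→{1,5}; (2,4)→{1,4,7}; (3,6)→{4,6,8}; (4,3)→{2,3,4}. Safe: 9. Place at column 9.
Row 6: attacked by (1,1)→{1,6}; (2,4)→{4,8}; (3,6)→{3,6,9}; (4,3)→{1,3,5}; (5,9)→{8,9}. Safe: 2, 7. Place at column 2.
Row 7: attacked by (1,1)→{1,7}; (2,4)→{4,9}; (3,6)→{2,6}; (4,3)→{3,6}; (5,9)→{7,9}; (6,2)→{1,2,3}. Safe: 5, 8. Place at column 8.
Row 8: attacked by (1,1)→{1,8}; (2,4)→{4}; (3,6)→{1,6}; (4,3)→{3,7}; (5,9)→{6,9}; (6,2)→{2,4}; (7,8)→{7,8,9}. Safe: 5. Place at column 5.
Row 9: attacked by (1,1)→{1,9}; (2,4)→{4}; (3,6)→{6}; (4,3)→{3,8}; (5,9)→{5,9}; (6,2)→{2,5}; (7,8)→{6,8}; (8,5)→{4,5,6}. Safe: 7. Place at column 7.
Columns [1, 4, 6, 3, 9, 2, 8, 5, 7], r−c [0, -2, -3, 1, -4, 4, -1, 3, 2], r+c [2, 6, 9, 7, 14, 8, 15, 13, 16] are all distinct, so no two queens attack.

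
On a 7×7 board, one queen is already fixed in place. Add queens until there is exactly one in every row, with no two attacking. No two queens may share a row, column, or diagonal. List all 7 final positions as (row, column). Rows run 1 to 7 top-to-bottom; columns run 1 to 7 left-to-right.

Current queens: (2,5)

(1,1) (2,5) (3,2) (4,6) (5,3) (6,7) (7,4)

Row 1: attacked by (2,5)→{4,5,6}. Safe: 1, 2, 3, 7. Place at column 1.
Row 3: attacked by (1,1)→{1,3}; (2,5)→{4,5,6}. Safe: 2, 7. Place at column 2.
Row 4: attacked by (1,1)→{1,4}; (2,5)→{3,5,7}; (3,2)→{1,2,3}. Safe: 6. Place at column 6.
Row 5: attacked by (1,1)→{1,5}; (2,5)→{2,5}; (3,2)→{2,4}; (4,6)→{5,6,7}. Safe: 3. Place at column 3.
Row 6: attacked by (1,1)→{1,6}; (2,5)→{1,5}; (3,2)→{2,5}; (4,6)→{4,6}; (5,3)→{2,3,4}. Safe: 7. Place at column 7.
Row 7: attacked by (1,1)→{1,7}; (2,5)→{5}; (3,2)→{2,6}; (4,6)→{3,6}; (5,3)→{1,3,5}; (6,7)→{6,7}. Safe: 4. Place at column 4.
Columns [1, 5, 2, 6, 3, 7, 4], r−c [0, -3, 1, -2, 2, -1, 3], r+c [2, 7, 5, 10, 8, 13, 11] are all distinct, so no two queens attack.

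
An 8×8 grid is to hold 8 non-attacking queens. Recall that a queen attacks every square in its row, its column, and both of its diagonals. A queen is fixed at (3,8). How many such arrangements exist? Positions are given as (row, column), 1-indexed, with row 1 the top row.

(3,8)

16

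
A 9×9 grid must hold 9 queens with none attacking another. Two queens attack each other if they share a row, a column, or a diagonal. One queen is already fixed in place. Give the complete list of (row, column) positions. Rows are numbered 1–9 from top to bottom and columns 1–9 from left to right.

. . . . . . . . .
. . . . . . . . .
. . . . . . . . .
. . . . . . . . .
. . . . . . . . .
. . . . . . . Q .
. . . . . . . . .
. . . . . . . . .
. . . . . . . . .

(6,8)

Row 1: attacked by (6,8)→{3,8}. Safe: 1, 2, 4, 5, 6, 7, 9. Place at column 7.
Row 2: attacked by (1,7)→{6,7,8}; (6,8)→{4,8}. Safe: 1, 2, 3, 5, 9. Place at column 3.
Row 3: attacked by (1,7)→{5,7,9}; (2,3)→{2,3,4}; (6,8)→{5,8}. Safe: 1, 6. Place at column 1.
Row 4: attacked by (1,7)→{4,7}; (2,3)→{1,3,5}; (3,1)→{1,2}; (6,8)→{6,8}. Safe: 9. Place at column 9.
Row 5: attacked by (1,7)→{3,7}; (2,3)→{3,6}; (3,1)→{1,3}; (4,9)→{8,9}; (6,8)→{7,8,9}. Safe: 2, 4, 5. Place at column 5.
Row 7: attacked by (1,7)→{1,7}; (2,3)→{3,8}; (3,1)→{1,5}; (4,9)→{6,9}; (5,5)→{3,5,7}; (6,8)→{7,8,9}. Safe: 2, 4. Place at column 2.
Row 8: attacked by (1,7)→{7}; (2,3)→{3,9}; (3,1)→{1,6}; (4,9)→{5,9}; (5,5)→{2,5,8}; (6,8)→{6,8}; (7,2)→{1,2,3}. Safe: 4. Place at column 4.
Row 9: attacked by (1,7)→{7}; (2,3)→{3}; (3,1)→{1,7}; (4,9)→{4,9}; (5,5)→{1,5,9}; (6,8)→{5,8}; (7,2)→{2,4}; (8,4)→{3,4,5}. Safe: 6. Place at column 6.
Columns [7, 3, 1, 9, 5, 8, 2, 4, 6], r−c [-6, -1, 2, -5, 0, -2, 5, 4, 3], r+c [8, 5, 4, 13, 10, 14, 9, 12, 15] are all distinct, so no two queens attack.

(1,7) (2,3) (3,1) (4,9) (5,5) (6,8) (7,2) (8,4) (9,6)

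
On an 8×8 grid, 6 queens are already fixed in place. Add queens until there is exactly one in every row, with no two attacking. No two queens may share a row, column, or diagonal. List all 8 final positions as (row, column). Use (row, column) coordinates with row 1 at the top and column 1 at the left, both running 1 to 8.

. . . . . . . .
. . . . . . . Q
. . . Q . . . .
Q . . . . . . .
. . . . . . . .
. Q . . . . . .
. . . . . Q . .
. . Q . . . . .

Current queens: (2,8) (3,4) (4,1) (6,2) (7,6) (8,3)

Row 1: attacked by (2,8)→{7,8}; (3,4)→{2,4,6}; (4,1)→{1,4}; (6,2)→{2,7}; (7,6)→{6}; (8,3)→{3}. Safe: 5. Place at column 5.
Row 5: attacked by (1,5)→{1,5}; (2,8)→{5,8}; (3,4)→{2,4,6}; (4,1)→{1,2}; (6,2)→{1,2,3}; (7,6)→{4,6,8}; (8,3)→{3,6}. Safe: 7. Place at column 7.
Columns [5, 8, 4, 1, 7, 2, 6, 3], r−c [-4, -6, -1, 3, -2, 4, 1, 5], r+c [6, 10, 7, 5, 12, 8, 13, 11] are all distinct, so no two queens attack.

(1,5) (2,8) (3,4) (4,1) (5,7) (6,2) (7,6) (8,3)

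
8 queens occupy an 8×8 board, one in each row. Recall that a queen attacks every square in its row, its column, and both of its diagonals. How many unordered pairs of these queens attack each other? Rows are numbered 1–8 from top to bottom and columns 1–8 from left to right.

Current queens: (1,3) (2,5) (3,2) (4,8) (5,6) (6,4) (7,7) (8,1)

All columns are distinct and no two queens satisfy |Δrow| = |Δcol|, so no pair attacks.

0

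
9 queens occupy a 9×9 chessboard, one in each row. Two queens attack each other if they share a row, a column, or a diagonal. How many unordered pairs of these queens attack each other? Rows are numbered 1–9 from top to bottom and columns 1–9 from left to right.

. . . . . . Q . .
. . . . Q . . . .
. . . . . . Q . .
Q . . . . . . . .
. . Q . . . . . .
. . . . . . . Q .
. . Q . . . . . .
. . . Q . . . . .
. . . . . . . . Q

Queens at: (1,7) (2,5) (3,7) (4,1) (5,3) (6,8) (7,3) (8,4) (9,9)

5

Same column: (1,7)–(3,7) (column 7); (5,3)–(7,3) (column 3).
Same diagonal: (1,7)–(5,3) (|1−5| = |7−3| = 4); (3,7)–(7,3) (|3−7| = |7−3| = 4); (7,3)–(8,4) (|7−8| = |3−4| = 1).
Total attacking pairs: 5.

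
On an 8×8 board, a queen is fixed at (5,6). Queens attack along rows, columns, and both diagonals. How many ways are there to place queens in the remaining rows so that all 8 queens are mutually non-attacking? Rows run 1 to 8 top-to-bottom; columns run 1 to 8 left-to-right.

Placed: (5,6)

12

Branch on row 1: col 1 → 0; col 3 → 2; col 4 → 6; col 5 → 0; col 7 → 3; col 8 → 1.
Sum: 0 + 2 + 6 + 0 + 3 + 1 = 12.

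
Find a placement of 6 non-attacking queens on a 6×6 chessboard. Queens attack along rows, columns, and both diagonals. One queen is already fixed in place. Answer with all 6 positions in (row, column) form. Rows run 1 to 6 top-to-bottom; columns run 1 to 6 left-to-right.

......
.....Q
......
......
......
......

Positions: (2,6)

Row 1: attacked by (2,6)→{5,6}. Safe: 1, 2, 3, 4. Place at column 3.
Row 3: attacked by (1,3)→{1,3,5}; (2,6)→{5,6}. Safe: 2, 4. Place at column 2.
Row 4: attacked by (1,3)→{3,6}; (2,6)→{4,6}; (3,2)→{1,2,3}. Safe: 5. Place at column 5.
Row 5: attacked by (1,3)→{3}; (2,6)→{3,6}; (3,2)→{2,4}; (4,5)→{4,5,6}. Safe: 1. Place at column 1.
Row 6: attacked by (1,3)→{3}; (2,6)→{2,6}; (3,2)→{2,5}; (4,5)→{3,5}; (5,1)→{1,2}. Safe: 4. Place at column 4.
Columns [3, 6, 2, 5, 1, 4], r−c [-2, -4, 1, -1, 4, 2], r+c [4, 8, 5, 9, 6, 10] are all distinct, so no two queens attack.

(1,3) (2,6) (3,2) (4,5) (5,1) (6,4)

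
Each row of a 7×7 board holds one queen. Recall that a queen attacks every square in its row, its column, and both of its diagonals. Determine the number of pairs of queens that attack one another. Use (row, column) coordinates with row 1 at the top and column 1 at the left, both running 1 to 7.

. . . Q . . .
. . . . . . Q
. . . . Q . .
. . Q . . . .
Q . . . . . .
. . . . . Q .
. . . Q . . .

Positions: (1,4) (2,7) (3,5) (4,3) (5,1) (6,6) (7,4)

1

Same column: (1,4)–(7,4) (column 4).
Total attacking pairs: 1.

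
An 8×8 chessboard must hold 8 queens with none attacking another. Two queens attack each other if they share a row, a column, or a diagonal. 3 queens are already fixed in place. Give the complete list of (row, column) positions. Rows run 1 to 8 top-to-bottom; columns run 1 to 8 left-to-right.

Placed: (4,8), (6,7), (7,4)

(1,3) (2,5) (3,2) (4,8) (5,1) (6,7) (7,4) (8,6)

Row 1: attacked by (4,8)→{5,8}; (6,7)→{2,7}; (7,4)→{4}. Safe: 1, 3, 6. Place at column 3.
Row 2: attacked by (1,3)→{2,3,4}; (4,8)→{6,8}; (6,7)→{3,7}; (7,4)→{4}. Safe: 1, 5. Place at column 5.
Row 3: attacked by (1,3)→{1,3,5}; (2,5)→{4,5,6}; (4,8)→{7,8}; (6,7)→{4,7}; (7,4)→{4,8}. Safe: 2. Place at column 2.
Row 5: attacked by (1,3)→{3,7}; (2,5)→{2,5,8}; (3,2)→{2,4}; (4,8)→{7,8}; (6,7)→{6,7,8}; (7,4)→{2,4,6}. Safe: 1. Place at column 1.
Row 8: attacked by (1,3)→{3}; (2,5)→{5}; (3,2)→{2,7}; (4,8)→{4,8}; (5,1)→{1,4}; (6,7)→{5,7}; (7,4)→{3,4,5}. Safe: 6. Place at column 6.
Columns [3, 5, 2, 8, 1, 7, 4, 6], r−c [-2, -3, 1, -4, 4, -1, 3, 2], r+c [4, 7, 5, 12, 6, 13, 11, 14] are all distinct, so no two queens attack.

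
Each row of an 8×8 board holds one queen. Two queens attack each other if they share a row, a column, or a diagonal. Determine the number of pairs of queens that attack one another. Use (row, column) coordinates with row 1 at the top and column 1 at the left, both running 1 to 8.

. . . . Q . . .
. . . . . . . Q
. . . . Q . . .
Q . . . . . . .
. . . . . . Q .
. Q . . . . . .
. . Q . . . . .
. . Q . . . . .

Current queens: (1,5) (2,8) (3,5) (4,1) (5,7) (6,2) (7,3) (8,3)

Same column: (1,5)–(3,5) (column 5); (7,3)–(8,3) (column 3).
Same diagonal: (2,8)–(7,3) (|2−7| = |8−3| = 5); (3,5)–(5,7) (|3−5| = |5−7| = 2); (3,5)–(6,2) (|3−6| = |5−2| = 3); (6,2)–(7,3) (|6−7| = |2−3| = 1).
Total attacking pairs: 6.

6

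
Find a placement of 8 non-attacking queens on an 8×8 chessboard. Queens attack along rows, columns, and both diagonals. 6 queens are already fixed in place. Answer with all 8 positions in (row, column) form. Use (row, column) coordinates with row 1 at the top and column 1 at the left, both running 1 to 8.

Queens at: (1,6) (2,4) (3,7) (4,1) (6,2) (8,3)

Row 5: attacked by (1,6)→{2,6}; (2,4)→{1,4,7}; (3,7)→{5,7}; (4,1)→{1,2}; (6,2)→{1,2,3}; (8,3)→{3,6}. Safe: 8. Place at column 8.
Row 7: attacked by (1,6)→{6}; (2,4)→{4}; (3,7)→{3,7}; (4,1)→{1,4}; (5,8)→{6,8}; (6,2)→{1,2,3}; (8,3)→{2,3,4}. Safe: 5. Place at column 5.
Columns [6, 4, 7, 1, 8, 2, 5, 3], r−c [-5, -2, -4, 3, -3, 4, 2, 5], r+c [7, 6, 10, 5, 13, 8, 12, 11] are all distinct, so no two queens attack.

(1,6) (2,4) (3,7) (4,1) (5,8) (6,2) (7,5) (8,3)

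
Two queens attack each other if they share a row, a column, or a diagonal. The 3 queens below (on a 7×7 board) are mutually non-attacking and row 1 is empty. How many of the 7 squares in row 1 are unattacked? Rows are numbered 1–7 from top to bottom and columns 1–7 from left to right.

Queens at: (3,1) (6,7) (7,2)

3

(3,1) attacks row 1 at column 1 and diagonals 3.
(6,7) attacks row 1 at column 7 and diagonals 2.
(7,2) attacks row 1 at column 2.
Attacked columns: {1, 2, 3, 7}. Safe: {4, 5, 6}.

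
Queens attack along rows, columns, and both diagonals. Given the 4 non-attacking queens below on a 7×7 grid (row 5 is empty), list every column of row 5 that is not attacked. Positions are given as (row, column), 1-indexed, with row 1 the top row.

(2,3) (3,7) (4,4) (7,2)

(2,3) attacks row 5 at column 3 and diagonals 6.
(3,7) attacks row 5 at column 7 and diagonals 5.
(4,4) attacks row 5 at column 4 and diagonals 3, 5.
(7,2) attacks row 5 at column 2 and diagonals 4.
Attacked columns: {2, 3, 4, 5, 6, 7}. Safe: {1}.

columns 1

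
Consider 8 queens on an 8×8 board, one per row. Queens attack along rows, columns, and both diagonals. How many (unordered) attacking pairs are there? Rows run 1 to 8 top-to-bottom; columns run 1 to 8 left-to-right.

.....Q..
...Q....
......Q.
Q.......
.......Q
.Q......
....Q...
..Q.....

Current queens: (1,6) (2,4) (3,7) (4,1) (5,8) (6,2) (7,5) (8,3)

0

All columns are distinct and no two queens satisfy |Δrow| = |Δcol|, so no pair attacks.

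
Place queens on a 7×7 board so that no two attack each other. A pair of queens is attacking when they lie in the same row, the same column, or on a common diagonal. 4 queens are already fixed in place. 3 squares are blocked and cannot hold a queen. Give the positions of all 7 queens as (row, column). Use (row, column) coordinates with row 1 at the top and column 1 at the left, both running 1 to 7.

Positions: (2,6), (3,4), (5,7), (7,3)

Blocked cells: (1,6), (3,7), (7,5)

(1,1) (2,6) (3,4) (4,2) (5,7) (6,5) (7,3)

Row 1: attacked by (2,6)→{5,6,7}; (3,4)→{2,4,6}; (5,7)→{3,7}; (7,3)→{3}. Blocked: 6. Safe: 1. Place at column 1.
Row 4: attacked by (1,1)→{1,4}; (2,6)→{4,6}; (3,4)→{3,4,5}; (5,7)→{6,7}; (7,3)→{3,6}. Safe: 2. Place at column 2.
Row 6: attacked by (1,1)→{1,6}; (2,6)→{2,6}; (3,4)→{1,4,7}; (4,2)→{2,4}; (5,7)→{6,7}; (7,3)→{2,3,4}. Safe: 5. Place at column 5.
Columns [1, 6, 4, 2, 7, 5, 3], r−c [0, -4, -1, 2, -2, 1, 4], r+c [2, 8, 7, 6, 12, 11, 10] are all distinct, so no two queens attack.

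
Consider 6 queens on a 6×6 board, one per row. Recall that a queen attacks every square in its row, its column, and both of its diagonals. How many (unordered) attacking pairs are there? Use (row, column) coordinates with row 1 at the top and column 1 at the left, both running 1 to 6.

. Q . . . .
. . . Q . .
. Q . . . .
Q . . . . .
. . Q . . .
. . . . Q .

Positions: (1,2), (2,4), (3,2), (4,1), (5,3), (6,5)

Same column: (1,2)–(3,2) (column 2).
Same diagonal: (3,2)–(4,1) (|3−4| = |2−1| = 1); (3,2)–(6,5) (|3−6| = |2−5| = 3).
Total attacking pairs: 3.

3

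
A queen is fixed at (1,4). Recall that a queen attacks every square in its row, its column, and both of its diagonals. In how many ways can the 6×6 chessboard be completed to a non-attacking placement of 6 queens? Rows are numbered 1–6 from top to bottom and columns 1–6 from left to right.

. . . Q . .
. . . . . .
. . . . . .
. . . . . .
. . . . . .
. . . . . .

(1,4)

Branch on row 2: col 1 → 1; col 2 → 0; col 6 → 0.
Sum: 1 + 0 + 0 = 1.

1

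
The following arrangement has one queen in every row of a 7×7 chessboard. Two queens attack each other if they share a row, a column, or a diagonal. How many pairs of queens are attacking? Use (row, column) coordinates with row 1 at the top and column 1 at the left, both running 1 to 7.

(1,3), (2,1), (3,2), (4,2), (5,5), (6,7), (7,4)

Same column: (3,2)–(4,2) (column 2).
Same diagonal: (2,1)–(3,2) (|2−3| = |1−2| = 1).
Total attacking pairs: 2.

2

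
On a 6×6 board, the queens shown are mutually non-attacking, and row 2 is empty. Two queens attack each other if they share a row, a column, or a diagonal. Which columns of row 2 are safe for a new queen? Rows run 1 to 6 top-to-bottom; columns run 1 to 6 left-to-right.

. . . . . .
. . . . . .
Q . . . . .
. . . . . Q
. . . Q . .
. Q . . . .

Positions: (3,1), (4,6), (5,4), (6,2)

(3,1) attacks row 2 at column 1 and diagonals 2.
(4,6) attacks row 2 at column 6 and diagonals 4.
(5,4) attacks row 2 at column 4 and diagonals 1.
(6,2) attacks row 2 at column 2 and diagonals 6.
Attacked columns: {1, 2, 4, 6}. Safe: {3, 5}.

columns 3, 5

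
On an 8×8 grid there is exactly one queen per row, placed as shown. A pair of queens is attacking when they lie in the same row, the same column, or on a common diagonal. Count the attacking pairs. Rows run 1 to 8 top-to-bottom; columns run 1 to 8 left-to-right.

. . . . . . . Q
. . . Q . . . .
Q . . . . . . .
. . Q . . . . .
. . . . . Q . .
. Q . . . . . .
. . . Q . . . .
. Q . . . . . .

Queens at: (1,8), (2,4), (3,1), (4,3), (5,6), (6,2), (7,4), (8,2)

3

Same column: (2,4)–(7,4) (column 4); (6,2)–(8,2) (column 2).
Same diagonal: (5,6)–(7,4) (|5−7| = |6−4| = 2).
Total attacking pairs: 3.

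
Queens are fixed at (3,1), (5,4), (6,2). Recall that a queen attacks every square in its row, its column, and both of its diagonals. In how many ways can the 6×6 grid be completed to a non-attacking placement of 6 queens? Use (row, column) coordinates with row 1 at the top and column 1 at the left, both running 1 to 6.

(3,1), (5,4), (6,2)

Branch on row 1: col 5 → 1; col 6 → 0.
Sum: 1 + 0 = 1.

1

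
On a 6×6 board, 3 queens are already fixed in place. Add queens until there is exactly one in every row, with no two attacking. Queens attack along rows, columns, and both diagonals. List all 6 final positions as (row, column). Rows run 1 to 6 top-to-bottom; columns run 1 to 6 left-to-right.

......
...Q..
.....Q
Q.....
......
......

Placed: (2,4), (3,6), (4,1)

(1,2) (2,4) (3,6) (4,1) (5,3) (6,5)

Row 1: attacked by (2,4)→{3,4,5}; (3,6)→{4,6}; (4,1)→{1,4}. Safe: 2. Place at column 2.
Row 5: attacked by (1,2)→{2,6}; (2,4)→{1,4}; (3,6)→{4,6}; (4,1)→{1,2}. Safe: 3, 5. Place at column 3.
Row 6: attacked by (1,2)→{2}; (2,4)→{4}; (3,6)→{3,6}; (4,1)→{1,3}; (5,3)→{2,3,4}. Safe: 5. Place at column 5.
Columns [2, 4, 6, 1, 3, 5], r−c [-1, -2, -3, 3, 2, 1], r+c [3, 6, 9, 5, 8, 11] are all distinct, so no two queens attack.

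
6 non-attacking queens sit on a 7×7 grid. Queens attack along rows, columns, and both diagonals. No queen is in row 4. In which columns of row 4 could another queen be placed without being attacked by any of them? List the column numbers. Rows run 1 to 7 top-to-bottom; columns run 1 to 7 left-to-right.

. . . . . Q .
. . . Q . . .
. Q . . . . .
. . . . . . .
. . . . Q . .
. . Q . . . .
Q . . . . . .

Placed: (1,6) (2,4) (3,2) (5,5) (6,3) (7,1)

columns 7

(1,6) attacks row 4 at column 6 and diagonals 3.
(2,4) attacks row 4 at column 4 and diagonals 2, 6.
(3,2) attacks row 4 at column 2 and diagonals 1, 3.
(5,5) attacks row 4 at column 5 and diagonals 4, 6.
(6,3) attacks row 4 at column 3 and diagonals 1, 5.
(7,1) attacks row 4 at column 1 and diagonals 4.
Attacked columns: {1, 2, 3, 4, 5, 6}. Safe: {7}.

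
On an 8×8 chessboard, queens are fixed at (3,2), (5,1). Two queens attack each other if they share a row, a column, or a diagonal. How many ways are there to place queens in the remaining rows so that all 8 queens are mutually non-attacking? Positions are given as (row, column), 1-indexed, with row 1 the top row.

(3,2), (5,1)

Branch on row 1: col 3 → 2; col 6 → 1; col 7 → 0; col 8 → 0.
Sum: 2 + 1 + 0 + 0 = 3.

3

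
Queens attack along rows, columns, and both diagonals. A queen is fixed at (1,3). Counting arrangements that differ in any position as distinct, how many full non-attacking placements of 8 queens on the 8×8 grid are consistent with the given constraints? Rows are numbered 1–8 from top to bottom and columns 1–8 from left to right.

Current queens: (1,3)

Branch on row 2: col 1 → 1; col 5 → 4; col 6 → 8; col 7 → 2; col 8 → 1.
Sum: 1 + 4 + 8 + 2 + 1 = 16.

16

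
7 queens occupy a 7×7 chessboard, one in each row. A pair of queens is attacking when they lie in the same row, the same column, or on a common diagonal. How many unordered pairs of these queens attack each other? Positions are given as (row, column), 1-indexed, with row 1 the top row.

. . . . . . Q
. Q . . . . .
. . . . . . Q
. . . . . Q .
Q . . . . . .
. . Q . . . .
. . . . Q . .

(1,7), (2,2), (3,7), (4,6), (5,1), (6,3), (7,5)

2

Same column: (1,7)–(3,7) (column 7).
Same diagonal: (3,7)–(4,6) (|3−4| = |7−6| = 1).
Total attacking pairs: 2.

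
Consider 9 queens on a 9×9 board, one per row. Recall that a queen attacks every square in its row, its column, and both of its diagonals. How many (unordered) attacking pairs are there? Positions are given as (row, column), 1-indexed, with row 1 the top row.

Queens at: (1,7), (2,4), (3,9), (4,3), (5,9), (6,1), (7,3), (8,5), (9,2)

4

Same column: (3,9)–(5,9) (column 9); (4,3)–(7,3) (column 3).
Same diagonal: (1,7)–(3,9) (|1−3| = |7−9| = 2); (4,3)–(6,1) (|4−6| = |3−1| = 2).
Total attacking pairs: 4.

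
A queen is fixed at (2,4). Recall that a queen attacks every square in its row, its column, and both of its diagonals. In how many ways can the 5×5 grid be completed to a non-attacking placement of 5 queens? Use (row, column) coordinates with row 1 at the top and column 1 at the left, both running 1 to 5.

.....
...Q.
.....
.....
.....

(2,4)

Branch on row 1: col 1 → 1; col 2 → 1.
Sum: 1 + 1 = 2.

2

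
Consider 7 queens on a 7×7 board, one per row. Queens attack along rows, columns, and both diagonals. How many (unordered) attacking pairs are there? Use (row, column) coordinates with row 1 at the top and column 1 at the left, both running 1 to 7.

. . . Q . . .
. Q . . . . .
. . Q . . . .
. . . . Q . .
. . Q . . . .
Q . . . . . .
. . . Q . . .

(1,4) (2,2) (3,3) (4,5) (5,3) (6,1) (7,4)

Same column: (1,4)–(7,4) (column 4); (3,3)–(5,3) (column 3).
Same diagonal: (2,2)–(3,3) (|2−3| = |2−3| = 1).
Total attacking pairs: 3.

3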